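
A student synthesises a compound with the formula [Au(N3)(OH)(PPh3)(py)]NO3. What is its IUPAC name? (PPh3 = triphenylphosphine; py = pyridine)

azidohydroxo(pyridine)(triphenylphosphine)gold(III) nitrate

The 1 nitrate counter-ion carries a total charge of -1, so each complex ion is 1+.
Ligand charges: 1×hydroxo (-1 each), 1×triphenylphosphine (neutral), 1×pyridine (neutral), 1×azido (-1 each); total -2. So Au + (-2) = 1+, giving Au = +3.
Ligands are named alphabetically: azido before hydroxo before pyridine before triphenylphosphine.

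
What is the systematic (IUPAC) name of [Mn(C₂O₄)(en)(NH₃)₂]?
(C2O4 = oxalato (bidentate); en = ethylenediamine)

diammine(ethylenediamine)oxalatomanganese(II)

There is no counter-ion, so the complex is neutral overall.
Ligand charges: 1×oxalato (-2 each), 2×ammine (neutral), 1×ethylenediamine (neutral); total -2. So Mn + (-2) = 0, giving Mn = +2.
Ligands are named alphabetically: ammine before ethylenediamine before oxalato.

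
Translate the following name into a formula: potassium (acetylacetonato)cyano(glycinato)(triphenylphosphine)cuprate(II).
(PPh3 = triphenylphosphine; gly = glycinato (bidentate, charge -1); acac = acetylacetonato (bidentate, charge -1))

Ligands: 1 triphenylphosphine (PPh3, neutral), 1 cyano (CN, -1), 1 glycinato (gly, -1), 1 acetylacetonato (acac, -1). Ligand charge sum = -3.
With Cu in oxidation state +2, the complex ion is [Cu...]^1−.
Charge balance with potassium (+1) requires 1 complex ion per 1 potassium.

K[Cu(acac)(CN)(gly)(PPh3)]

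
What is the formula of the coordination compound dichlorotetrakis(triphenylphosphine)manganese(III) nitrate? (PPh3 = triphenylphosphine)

[MnCl2(PPh3)4]NO3

Ligands: 2 chloro (Cl, -1), 4 triphenylphosphine (PPh3, neutral). Ligand charge sum = -2.
Charge balance with nitrate (-1) requires 1 complex ion per 1 nitrate.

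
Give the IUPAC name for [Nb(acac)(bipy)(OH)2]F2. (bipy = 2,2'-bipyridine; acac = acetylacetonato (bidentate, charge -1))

The 2 fluoride counter-ions carry a total charge of -2, so each complex ion is 2+.
Ligand charges: 1×2,2'-bipyridine (neutral), 1×acetylacetonato (-1 each), 2×hydroxo (-1 each); total -3. So Nb + (-3) = 2+, giving Nb = +5.
Ligands are named alphabetically: acetylacetonato before bipyridine before hydroxo.

(acetylacetonato)(2,2'-bipyridine)dihydroxoniobium(V) fluoride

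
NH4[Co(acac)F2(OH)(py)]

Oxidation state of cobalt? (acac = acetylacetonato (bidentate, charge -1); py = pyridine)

+3

1 ammonium outside the brackets (+1 each) → the complex ion is 1−.
Ligand charges: 1×OH = -1; 1×acac = -1; 1×py neutral; 2×F = -2; sum -4.
Co + (-4) = 1− ⇒ Co is +3.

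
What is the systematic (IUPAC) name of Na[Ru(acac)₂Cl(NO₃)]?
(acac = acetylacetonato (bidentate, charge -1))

The 1 sodium counter-ion carries a total charge of +1, so each complex ion is 1−.
Ligand charges: 1×nitrato (-1 each), 2×acetylacetonato (-1 each), 1×chloro (-1 each); total -4. So Ru + (-4) = 1−, giving Ru = +3.
The complex ion is anionic, so ruthenium takes the -ate form ruthenate(III).

sodium bis(acetylacetonato)chloronitratoruthenate(III)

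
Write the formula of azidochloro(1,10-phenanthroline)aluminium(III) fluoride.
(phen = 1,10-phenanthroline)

Ligands: 1 azido (N3, -1), 1 1,10-phenanthroline (phen, neutral), 1 chloro (Cl, -1). Ligand charge sum = -2.
With Al in oxidation state +3, the complex ion is [Al...]^1+.
Charge balance with fluoride (-1) requires 1 complex ion per 1 fluoride.

[AlCl(N3)(phen)]F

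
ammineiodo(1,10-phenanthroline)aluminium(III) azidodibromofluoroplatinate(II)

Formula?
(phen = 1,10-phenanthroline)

Cation [Al…]: ligand charges -1, Al(III) ⇒ ion charge 2+.
Anion [Pt…]: ligand charges -4, Pt(II) ⇒ ion charge 2−.
One 2+ cation balances one 2− anion.

[AlI(NH3)(phen)][PtBr2F(N3)]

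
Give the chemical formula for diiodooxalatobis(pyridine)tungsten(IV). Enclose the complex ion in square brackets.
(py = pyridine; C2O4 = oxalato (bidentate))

[W(C2O4)I2(py)2]

Ligands: 2 pyridine (py, neutral), 2 iodo (I, -1), 1 oxalato (C2O4, -2). Ligand charge sum = -4.
With W in oxidation state +4, the complex ion is [W...].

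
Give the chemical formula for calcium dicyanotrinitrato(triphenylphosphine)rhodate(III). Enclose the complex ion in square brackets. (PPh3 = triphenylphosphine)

Ligands: 3 nitrato (NO3, -1), 1 triphenylphosphine (PPh3, neutral), 2 cyano (CN, -1). Ligand charge sum = -5.
With Rh in oxidation state +3, the complex ion is [Rh...]^2−.
Charge balance with calcium (+2) requires 1 complex ion per 1 calcium.

Ca[Rh(CN)2(NO3)3(PPh3)]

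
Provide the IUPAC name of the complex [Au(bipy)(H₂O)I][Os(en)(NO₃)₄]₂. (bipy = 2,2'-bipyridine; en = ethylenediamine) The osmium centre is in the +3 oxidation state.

aqua(2,2'-bipyridine)iodogold(III) (ethylenediamine)tetranitratoosmate(III)

Both ions are complex: the cation is named first with the plain metal name, the anion second with the -ate form; each ion's ligands are alphabetised independently.
Os is given as +3; the anion's ligand charges sum to -4, so the complex anion is 1−.
With 2 anions per cation, the cation must be 2×1 = 2+.
Cation: ligand charges sum to -1; for the ion to be 2+, Au = +3.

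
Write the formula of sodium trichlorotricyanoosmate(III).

Ligands: 3 chloro (Cl, -1), 3 cyano (CN, -1). Ligand charge sum = -6.
Charge balance with sodium (+1) requires 1 complex ion per 3 sodium.

Na3[OsCl3(CN)3]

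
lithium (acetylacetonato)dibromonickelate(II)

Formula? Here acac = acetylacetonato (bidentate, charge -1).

Ligands: 1 acetylacetonato (acac, -1), 2 bromo (Br, -1). Ligand charge sum = -3.
With Ni in oxidation state +2, the complex ion is [Ni...]^1−.
Charge balance with lithium (+1) requires 1 complex ion per 1 lithium.

Li[Ni(acac)Br2]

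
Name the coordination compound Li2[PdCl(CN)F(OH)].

lithium chlorocyanofluorohydroxopalladate(II)

The 2 lithium counter-ions carry a total charge of +2, so each complex ion is 2−.
Ligand charges: 1×fluoro (-1 each), 1×cyano (-1 each), 1×chloro (-1 each), 1×hydroxo (-1 each); total -4. So Pd + (-4) = 2−, giving Pd = +2.
The complex ion is anionic, so palladium takes the -ate form palladate(II).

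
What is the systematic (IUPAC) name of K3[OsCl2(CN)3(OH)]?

The 3 potassium counter-ions carry a total charge of +3, so each complex ion is 3−.
Ligand charges: 2×chloro (-1 each), 3×cyano (-1 each), 1×hydroxo (-1 each); total -6. So Os + (-6) = 3−, giving Os = +3.
Ligands are named alphabetically: chloro before cyano before hydroxo.
The complex ion is anionic, so osmium takes the -ate form osmate(III).

potassium dichlorotricyanohydroxoosmate(III)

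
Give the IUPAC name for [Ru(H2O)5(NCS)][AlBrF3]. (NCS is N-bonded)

pentaaquaisothiocyanatoruthenium(II) bromotrifluoroaluminate(III)

Both ions are complex: the cation is named first with the plain metal name, the anion second with the -ate form; each ion's ligands are alphabetised independently.
Aluminium is always +3 in its complexes; the anion's ligand charges sum to -4, so the complex anion is 1−.
A 1:1 salt means the cation carries the equal and opposite charge, 1+.
Cation: ligand charges sum to -1; for the ion to be 1+, Ru = +2.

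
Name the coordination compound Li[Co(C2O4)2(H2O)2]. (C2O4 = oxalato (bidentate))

lithium diaquadioxalatocobaltate(III)

The 1 lithium counter-ion carries a total charge of +1, so each complex ion is 1−.
Ligand charges: 2×aqua (neutral), 2×oxalato (-2 each); total -4. So Co + (-4) = 1−, giving Co = +3.
Ligands are named alphabetically: aqua before oxalato.
The complex ion is anionic, so cobalt takes the -ate form cobaltate(III).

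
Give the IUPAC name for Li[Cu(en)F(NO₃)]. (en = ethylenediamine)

lithium (ethylenediamine)fluoronitratocuprate(I)

The 1 lithium counter-ion carries a total charge of +1, so each complex ion is 1−.
Ligand charges: 1×nitrato (-1 each), 1×ethylenediamine (neutral), 1×fluoro (-1 each); total -2. So Cu + (-2) = 1−, giving Cu = +1.
Ligands are named alphabetically: ethylenediamine before fluoro before nitrato.
The complex ion is anionic, so copper takes the -ate form cuprate(I).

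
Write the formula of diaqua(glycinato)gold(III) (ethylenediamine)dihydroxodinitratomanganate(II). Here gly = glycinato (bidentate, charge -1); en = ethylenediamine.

Cation [Au…]: ligand charges -1, Au(III) ⇒ ion charge 2+.
Anion [Mn…]: ligand charges -4, Mn(II) ⇒ ion charge 2−.

[Au(gly)(H2O)2][Mn(en)(NO3)2(OH)2]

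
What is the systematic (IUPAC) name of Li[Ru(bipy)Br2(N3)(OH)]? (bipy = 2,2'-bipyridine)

lithium azido(2,2'-bipyridine)dibromohydroxoruthenate(III)

The 1 lithium counter-ion carries a total charge of +1, so each complex ion is 1−.
Ligand charges: 1×2,2'-bipyridine (neutral), 1×azido (-1 each), 2×bromo (-1 each), 1×hydroxo (-1 each); total -4. So Ru + (-4) = 1−, giving Ru = +3.
The complex ion is anionic, so ruthenium takes the -ate form ruthenate(III).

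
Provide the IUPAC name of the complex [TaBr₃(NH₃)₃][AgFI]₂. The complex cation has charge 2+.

The complex cation is given as 2+; its ligand charges sum to -3, so Ta = +5.
With 2 anions per cation, each anion must be 2/2 = 1−.
Anion: ligand charges sum to -2; for the ion to be 1−, Ag = +1.

triamminetribromotantalum(V) fluoroiodoargentate(I)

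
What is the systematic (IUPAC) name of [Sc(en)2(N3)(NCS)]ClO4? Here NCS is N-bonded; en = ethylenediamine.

The 1 perchlorate counter-ion carries a total charge of -1, so each complex ion is 1+.
Ligand charges: 1×isothiocyanato (-1 each), 1×azido (-1 each), 2×ethylenediamine (neutral); total -2. So Sc + (-2) = 1+, giving Sc = +3.
Ligands are named alphabetically: azido before ethylenediamine before isothiocyanato.

azidobis(ethylenediamine)isothiocyanatoscandium(III) perchlorate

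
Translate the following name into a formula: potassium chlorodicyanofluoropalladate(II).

Ligands: 2 cyano (CN, -1), 1 chloro (Cl, -1), 1 fluoro (F, -1). Ligand charge sum = -4.
Charge balance with potassium (+1) requires 1 complex ion per 2 potassium.

K2[PdCl(CN)2F]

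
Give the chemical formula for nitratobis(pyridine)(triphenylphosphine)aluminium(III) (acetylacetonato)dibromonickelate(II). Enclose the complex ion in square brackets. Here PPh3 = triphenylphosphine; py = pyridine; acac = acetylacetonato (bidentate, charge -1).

Cation [Al…]: ligand charges -1, Al(III) ⇒ ion charge 2+.
Anion [Ni…]: ligand charges -3, Ni(II) ⇒ ion charge 1−.
One 2+ cation requires 2 of the 1− anion.

[Al(NO3)(PPh3)(py)2][Ni(acac)Br2]2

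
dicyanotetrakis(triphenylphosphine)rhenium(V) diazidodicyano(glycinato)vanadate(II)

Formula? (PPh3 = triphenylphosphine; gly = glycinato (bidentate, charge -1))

Cation [Re…]: ligand charges -2, Re(V) ⇒ ion charge 3+.
Anion [V…]: ligand charges -5, V(II) ⇒ ion charge 3−.
One 3+ cation balances one 3− anion.

[Re(CN)2(PPh3)4][V(CN)2(gly)(N3)2]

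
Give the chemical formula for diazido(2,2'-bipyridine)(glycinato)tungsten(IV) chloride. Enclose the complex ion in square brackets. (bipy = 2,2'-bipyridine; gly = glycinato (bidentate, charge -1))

Ligands: 1 2,2'-bipyridine (bipy, neutral), 1 glycinato (gly, -1), 2 azido (N3, -1). Ligand charge sum = -3.
With W in oxidation state +4, the complex ion is [W...]^1+.
Charge balance with chloride (-1) requires 1 complex ion per 1 chloride.

[W(bipy)(gly)(N3)2]Cl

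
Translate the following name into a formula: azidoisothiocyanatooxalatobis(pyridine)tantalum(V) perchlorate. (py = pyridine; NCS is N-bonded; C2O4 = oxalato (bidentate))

[Ta(C2O4)(N3)(NCS)(py)2]ClO4

Ligands: 2 pyridine (py, neutral), 1 isothiocyanato (NCS, -1), 1 azido (N3, -1), 1 oxalato (C2O4, -2). Ligand charge sum = -4.
Charge balance with perchlorate (-1) requires 1 complex ion per 1 perchlorate.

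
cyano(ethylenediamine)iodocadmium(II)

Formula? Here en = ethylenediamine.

Ligands: 1 cyano (CN, -1), 1 iodo (I, -1), 1 ethylenediamine (en, neutral). Ligand charge sum = -2.
With Cd in oxidation state +2, the complex ion is [Cd...].

[Cd(CN)(en)I]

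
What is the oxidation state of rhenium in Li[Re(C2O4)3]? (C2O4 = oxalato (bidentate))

+5

1 lithium outside the brackets (+1 each) → the complex ion is 1−.
Ligand charges: 3×C2O4 = -6; sum -6.
Re + (-6) = 1− ⇒ Re is +5.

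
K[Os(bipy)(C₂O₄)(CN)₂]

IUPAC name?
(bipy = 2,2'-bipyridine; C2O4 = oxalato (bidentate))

potassium (2,2'-bipyridine)dicyanooxalatoosmate(III)

The 1 potassium counter-ion carries a total charge of +1, so each complex ion is 1−.
Ligand charges: 1×2,2'-bipyridine (neutral), 1×oxalato (-2 each), 2×cyano (-1 each); total -4. So Os + (-4) = 1−, giving Os = +3.
The complex ion is anionic, so osmium takes the -ate form osmate(III).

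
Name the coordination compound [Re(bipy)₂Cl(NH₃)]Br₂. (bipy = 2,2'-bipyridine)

The 2 bromide counter-ions carry a total charge of -2, so each complex ion is 2+.
Ligand charges: 1×ammine (neutral), 1×chloro (-1 each), 2×2,2'-bipyridine (neutral); total -1. So Re + (-1) = 2+, giving Re = +3.
Ligands are named alphabetically: ammine before bipyridine before chloro.

amminebis(2,2'-bipyridine)chlororhenium(III) bromide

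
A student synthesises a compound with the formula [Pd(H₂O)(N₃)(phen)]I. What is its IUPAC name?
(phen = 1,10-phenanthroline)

The 1 iodide counter-ion carries a total charge of -1, so each complex ion is 1+.
Ligand charges: 1×1,10-phenanthroline (neutral), 1×azido (-1 each), 1×aqua (neutral); total -1. So Pd + (-1) = 1+, giving Pd = +2.
Ligands are named alphabetically: aqua before azido before phenanthroline.

aquaazido(1,10-phenanthroline)palladium(II) iodide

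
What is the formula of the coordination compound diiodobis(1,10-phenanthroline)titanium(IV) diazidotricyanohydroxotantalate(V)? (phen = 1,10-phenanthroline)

Cation [Ti…]: ligand charges -2, Ti(IV) ⇒ ion charge 2+.
Anion [Ta…]: ligand charges -6, Ta(V) ⇒ ion charge 1−.

[TiI2(phen)2][Ta(CN)3(N3)2(OH)]2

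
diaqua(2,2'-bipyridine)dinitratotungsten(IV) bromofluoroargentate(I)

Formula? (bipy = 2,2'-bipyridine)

[W(bipy)(H2O)2(NO3)2][AgBrF]2

Cation [W…]: ligand charges -2, W(IV) ⇒ ion charge 2+.
Anion [Ag…]: ligand charges -2, Ag(I) ⇒ ion charge 1−.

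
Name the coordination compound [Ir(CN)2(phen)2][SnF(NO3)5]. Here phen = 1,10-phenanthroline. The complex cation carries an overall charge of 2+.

dicyanobis(1,10-phenanthroline)iridium(IV) fluoropentanitratostannate(IV)

The complex cation is given as 2+; its ligand charges sum to -2, so Ir = +4.
A 1:1 salt means the anion carries the equal and opposite charge, 2−.
Anion: ligand charges sum to -6; for the ion to be 2−, Sn = +4.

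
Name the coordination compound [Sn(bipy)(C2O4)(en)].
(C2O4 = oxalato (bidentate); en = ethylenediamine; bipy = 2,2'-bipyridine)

There is no counter-ion, so the complex is neutral overall.
Ligand charges: 1×oxalato (-2 each), 1×ethylenediamine (neutral), 1×2,2'-bipyridine (neutral); total -2. So Sn + (-2) = 0, giving Sn = +2.
Ligands are named alphabetically: bipyridine before ethylenediamine before oxalato.

(2,2'-bipyridine)(ethylenediamine)oxalatotin(II)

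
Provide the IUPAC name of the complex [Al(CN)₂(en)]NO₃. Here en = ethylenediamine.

The 1 nitrate counter-ion carries a total charge of -1, so each complex ion is 1+.
Ligand charges: 1×ethylenediamine (neutral), 2×cyano (-1 each); total -2. So Al + (-2) = 1+, giving Al = +3.
Ligands are named alphabetically: cyano before ethylenediamine.

dicyano(ethylenediamine)aluminium(III) nitrate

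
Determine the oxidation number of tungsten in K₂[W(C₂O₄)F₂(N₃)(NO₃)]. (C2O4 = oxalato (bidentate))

2 potassium outside the brackets (+1 each) → the complex ion is 2−.
Ligand charges: 1×N3 = -1; 1×NO3 = -1; 1×C2O4 = -2; 2×F = -2; sum -6.
W + (-6) = 2− ⇒ W is +4.

+4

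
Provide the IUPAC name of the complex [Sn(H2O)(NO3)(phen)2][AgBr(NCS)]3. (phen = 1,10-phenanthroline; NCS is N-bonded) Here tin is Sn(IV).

Both ions are complex: the cation is named first with the plain metal name, the anion second with the -ate form; each ion's ligands are alphabetised independently.
Sn is given as +4; the cation's ligand charges sum to -1, so the complex cation is 3+.
With 3 anions per cation, each anion must be 3/3 = 1−.
Anion: ligand charges sum to -2; for the ion to be 1−, Ag = +1.

aquanitratobis(1,10-phenanthroline)tin(IV) bromoisothiocyanatoargentate(I)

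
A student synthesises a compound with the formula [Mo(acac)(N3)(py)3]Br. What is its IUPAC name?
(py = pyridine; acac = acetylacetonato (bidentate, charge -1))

The 1 bromide counter-ion carries a total charge of -1, so each complex ion is 1+.
Ligand charges: 1×azido (-1 each), 3×pyridine (neutral), 1×acetylacetonato (-1 each); total -2. So Mo + (-2) = 1+, giving Mo = +3.
Ligands are named alphabetically: acetylacetonato before azido before pyridine.

(acetylacetonato)azidotris(pyridine)molybdenum(III) bromide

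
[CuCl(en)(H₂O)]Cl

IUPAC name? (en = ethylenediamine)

aquachloro(ethylenediamine)copper(II) chloride

The 1 chloride counter-ion carries a total charge of -1, so each complex ion is 1+.
Ligand charges: 1×aqua (neutral), 1×chloro (-1 each), 1×ethylenediamine (neutral); total -1. So Cu + (-1) = 1+, giving Cu = +2.
Ligands are named alphabetically: aqua before chloro before ethylenediamine.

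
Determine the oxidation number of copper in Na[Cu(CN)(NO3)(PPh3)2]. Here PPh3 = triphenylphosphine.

+1

1 sodium outside the brackets (+1 each) → the complex ion is 1−.
Ligand charges: 1×NO3 = -1; 1×CN = -1; 2×PPh3 neutral; sum -2.
Cu + (-2) = 1− ⇒ Cu is +1.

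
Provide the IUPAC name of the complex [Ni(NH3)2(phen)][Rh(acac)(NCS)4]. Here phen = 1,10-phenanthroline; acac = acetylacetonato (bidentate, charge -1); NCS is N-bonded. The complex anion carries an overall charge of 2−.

Both ions are complex: the cation is named first with the plain metal name, the anion second with the -ate form; each ion's ligands are alphabetised independently.
The complex anion is given as 2−; its ligand charges sum to -5, so Rh = +3.
A 1:1 salt means the cation carries the equal and opposite charge, 2+.
Cation: ligand charges sum to 0; for the ion to be 2+, Ni = +2.

diammine(1,10-phenanthroline)nickel(II) (acetylacetonato)tetraisothiocyanatorhodate(III)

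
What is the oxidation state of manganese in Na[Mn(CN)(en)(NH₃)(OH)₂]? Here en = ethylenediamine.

+2

1 sodium outside the brackets (+1 each) → the complex ion is 1−.
Ligand charges: 1×NH3 neutral; 2×OH = -2; 1×en neutral; 1×CN = -1; sum -3.
Mn + (-3) = 1− ⇒ Mn is +2.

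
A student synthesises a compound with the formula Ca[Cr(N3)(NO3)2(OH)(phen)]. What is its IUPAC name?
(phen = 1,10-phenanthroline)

calcium azidohydroxodinitrato(1,10-phenanthroline)chromate(II)

The 1 calcium counter-ion carries a total charge of +2, so each complex ion is 2−.
Ligand charges: 1×1,10-phenanthroline (neutral), 1×hydroxo (-1 each), 2×nitrato (-1 each), 1×azido (-1 each); total -4. So Cr + (-4) = 2−, giving Cr = +2.
The complex ion is anionic, so chromium takes the -ate form chromate(II).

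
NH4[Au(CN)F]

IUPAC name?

The 1 ammonium counter-ion carries a total charge of +1, so each complex ion is 1−.
Ligand charges: 1×fluoro (-1 each), 1×cyano (-1 each); total -2. So Au + (-2) = 1−, giving Au = +1.
The complex ion is anionic, so gold takes the -ate form aurate(I).

ammonium cyanofluoroaurate(I)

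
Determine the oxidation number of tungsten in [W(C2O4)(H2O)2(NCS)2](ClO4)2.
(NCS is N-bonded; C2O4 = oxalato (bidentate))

2 perchlorate outside the brackets (-1 each) → the complex ion is 2+.
Ligand charges: 2×H2O neutral; 2×NCS = -2; 1×C2O4 = -2; sum -4.
W + (-4) = 2+ ⇒ W is +6.

+6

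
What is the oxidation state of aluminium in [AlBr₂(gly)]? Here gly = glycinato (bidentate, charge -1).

No counter-ion: the bracketed complex is neutral.
Ligand charges: 1×gly = -1; 2×Br = -2; sum -3.
Al + (-3) = 0 ⇒ Al is +3.

+3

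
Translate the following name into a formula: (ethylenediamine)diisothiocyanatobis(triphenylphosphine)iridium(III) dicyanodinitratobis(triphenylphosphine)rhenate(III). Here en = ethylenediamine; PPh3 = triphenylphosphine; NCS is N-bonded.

Cation [Ir…]: ligand charges -2, Ir(III) ⇒ ion charge 1+.
Anion [Re…]: ligand charges -4, Re(III) ⇒ ion charge 1−.
One 1+ cation balances one 1− anion.

[Ir(en)(NCS)2(PPh3)2][Re(CN)2(NO3)2(PPh3)2]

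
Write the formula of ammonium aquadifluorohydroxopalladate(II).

Ligands: 1 aqua (H2O, neutral), 2 fluoro (F, -1), 1 hydroxo (OH, -1). Ligand charge sum = -3.
With Pd in oxidation state +2, the complex ion is [Pd...]^1−.
Charge balance with ammonium (+1) requires 1 complex ion per 1 ammonium.

NH4[PdF2(H2O)(OH)]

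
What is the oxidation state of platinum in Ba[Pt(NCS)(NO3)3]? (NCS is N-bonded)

1 barium outside the brackets (+2 each) → the complex ion is 2−.
Ligand charges: 3×NO3 = -3; 1×NCS = -1; sum -4.
Pt + (-4) = 2− ⇒ Pt is +2.

+2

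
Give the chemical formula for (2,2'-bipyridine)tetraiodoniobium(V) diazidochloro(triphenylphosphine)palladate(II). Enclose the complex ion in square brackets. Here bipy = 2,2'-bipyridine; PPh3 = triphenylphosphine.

Cation [Nb…]: ligand charges -4, Nb(V) ⇒ ion charge 1+.
Anion [Pd…]: ligand charges -3, Pd(II) ⇒ ion charge 1−.
One 1+ cation balances one 1− anion.

[Nb(bipy)I4][PdCl(N3)2(PPh3)]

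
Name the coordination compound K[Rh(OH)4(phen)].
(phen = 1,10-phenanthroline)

potassium tetrahydroxo(1,10-phenanthroline)rhodate(III)

The 1 potassium counter-ion carries a total charge of +1, so each complex ion is 1−.
Ligand charges: 1×1,10-phenanthroline (neutral), 4×hydroxo (-1 each); total -4. So Rh + (-4) = 1−, giving Rh = +3.
Ligands are named alphabetically: hydroxo before phenanthroline.
The complex ion is anionic, so rhodium takes the -ate form rhodate(III).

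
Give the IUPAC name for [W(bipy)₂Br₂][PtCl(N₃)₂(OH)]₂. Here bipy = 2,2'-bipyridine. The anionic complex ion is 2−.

Both ions are complex: the cation is named first with the plain metal name, the anion second with the -ate form; each ion's ligands are alphabetised independently.
The complex anion is given as 2−; its ligand charges sum to -4, so Pt = +2.
With 2 anions per cation, the cation must be 2×2 = 4+.
Cation: ligand charges sum to -2; for the ion to be 4+, W = +6.

bis(2,2'-bipyridine)dibromotungsten(VI) diazidochlorohydroxoplatinate(II)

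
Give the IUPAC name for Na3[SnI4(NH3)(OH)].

The 3 sodium counter-ions carry a total charge of +3, so each complex ion is 3−.
Ligand charges: 1×ammine (neutral), 4×iodo (-1 each), 1×hydroxo (-1 each); total -5. So Sn + (-5) = 3−, giving Sn = +2.
The complex ion is anionic, so tin takes the -ate form stannate(II).

sodium amminehydroxotetraiodostannate(II)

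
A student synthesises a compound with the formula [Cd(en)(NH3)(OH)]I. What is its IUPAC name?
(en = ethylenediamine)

ammine(ethylenediamine)hydroxocadmium(II) iodide

The 1 iodide counter-ion carries a total charge of -1, so each complex ion is 1+.
Ligand charges: 1×ammine (neutral), 1×hydroxo (-1 each), 1×ethylenediamine (neutral); total -1. So Cd + (-1) = 1+, giving Cd = +2.
Ligands are named alphabetically: ammine before ethylenediamine before hydroxo.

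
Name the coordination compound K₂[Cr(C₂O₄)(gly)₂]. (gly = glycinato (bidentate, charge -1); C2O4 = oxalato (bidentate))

The 2 potassium counter-ions carry a total charge of +2, so each complex ion is 2−.
Ligand charges: 2×glycinato (-1 each), 1×oxalato (-2 each); total -4. So Cr + (-4) = 2−, giving Cr = +2.
Ligands are named alphabetically: glycinato before oxalato.
The complex ion is anionic, so chromium takes the -ate form chromate(II).

potassium bis(glycinato)oxalatochromate(II)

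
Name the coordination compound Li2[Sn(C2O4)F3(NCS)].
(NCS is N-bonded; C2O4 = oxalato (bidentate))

The 2 lithium counter-ions carry a total charge of +2, so each complex ion is 2−.
Ligand charges: 1×isothiocyanato (-1 each), 1×oxalato (-2 each), 3×fluoro (-1 each); total -6. So Sn + (-6) = 2−, giving Sn = +4.
Ligands are named alphabetically: fluoro before isothiocyanato before oxalato.
The complex ion is anionic, so tin takes the -ate form stannate(IV).

lithium trifluoroisothiocyanatooxalatostannate(IV)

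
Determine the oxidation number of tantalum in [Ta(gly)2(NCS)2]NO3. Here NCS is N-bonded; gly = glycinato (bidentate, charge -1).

+5

1 nitrate outside the brackets (-1 each) → the complex ion is 1+.
Ligand charges: 2×NCS = -2; 2×gly = -2; sum -4.
Ta + (-4) = 1+ ⇒ Ta is +5.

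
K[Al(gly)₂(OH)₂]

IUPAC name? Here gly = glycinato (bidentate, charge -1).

The 1 potassium counter-ion carries a total charge of +1, so each complex ion is 1−.
Ligand charges: 2×glycinato (-1 each), 2×hydroxo (-1 each); total -4. So Al + (-4) = 1−, giving Al = +3.
Ligands are named alphabetically: glycinato before hydroxo.
The complex ion is anionic, so aluminium takes the -ate form aluminate(III).

potassium bis(glycinato)dihydroxoaluminate(III)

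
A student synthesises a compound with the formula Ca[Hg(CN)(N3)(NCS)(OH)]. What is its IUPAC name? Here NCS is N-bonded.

calcium azidocyanohydroxoisothiocyanatomercurate(II)

The 1 calcium counter-ion carries a total charge of +2, so each complex ion is 2−.
Ligand charges: 1×isothiocyanato (-1 each), 1×cyano (-1 each), 1×azido (-1 each), 1×hydroxo (-1 each); total -4. So Hg + (-4) = 2−, giving Hg = +2.
Ligands are named alphabetically: azido before cyano before hydroxo before isothiocyanato.
The complex ion is anionic, so mercury takes the -ate form mercurate(II).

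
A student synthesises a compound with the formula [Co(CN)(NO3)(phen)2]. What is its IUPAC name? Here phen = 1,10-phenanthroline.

cyanonitratobis(1,10-phenanthroline)cobalt(II)

There is no counter-ion, so the complex is neutral overall.
Ligand charges: 2×1,10-phenanthroline (neutral), 1×nitrato (-1 each), 1×cyano (-1 each); total -2. So Co + (-2) = 0, giving Co = +2.
Ligands are named alphabetically: cyano before nitrato before phenanthroline.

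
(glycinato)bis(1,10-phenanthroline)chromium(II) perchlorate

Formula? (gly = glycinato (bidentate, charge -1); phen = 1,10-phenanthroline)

Ligands: 1 glycinato (gly, -1), 2 1,10-phenanthroline (phen, neutral). Ligand charge sum = -1.
Charge balance with perchlorate (-1) requires 1 complex ion per 1 perchlorate.

[Cr(gly)(phen)2]ClO4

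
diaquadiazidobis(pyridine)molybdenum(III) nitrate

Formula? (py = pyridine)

Ligands: 2 aqua (H2O, neutral), 2 pyridine (py, neutral), 2 azido (N3, -1). Ligand charge sum = -2.
With Mo in oxidation state +3, the complex ion is [Mo...]^1+.
Charge balance with nitrate (-1) requires 1 complex ion per 1 nitrate.

[Mo(H2O)2(N3)2(py)2]NO3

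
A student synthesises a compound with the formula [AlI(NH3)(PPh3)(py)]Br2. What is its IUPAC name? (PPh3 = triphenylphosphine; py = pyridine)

ammineiodo(pyridine)(triphenylphosphine)aluminium(III) bromide

The 2 bromide counter-ions carry a total charge of -2, so each complex ion is 2+.
Ligand charges: 1×triphenylphosphine (neutral), 1×ammine (neutral), 1×iodo (-1 each), 1×pyridine (neutral); total -1. So Al + (-1) = 2+, giving Al = +3.
Ligands are named alphabetically: ammine before iodo before pyridine before triphenylphosphine.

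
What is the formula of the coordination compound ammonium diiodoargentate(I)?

NH4[AgI2]

Ligands: 2 iodo (I, -1). Ligand charge sum = -2.
Charge balance with ammonium (+1) requires 1 complex ion per 1 ammonium.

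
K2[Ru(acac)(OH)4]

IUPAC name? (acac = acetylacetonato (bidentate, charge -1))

The 2 potassium counter-ions carry a total charge of +2, so each complex ion is 2−.
Ligand charges: 4×hydroxo (-1 each), 1×acetylacetonato (-1 each); total -5. So Ru + (-5) = 2−, giving Ru = +3.
Ligands are named alphabetically: acetylacetonato before hydroxo.
The complex ion is anionic, so ruthenium takes the -ate form ruthenate(III).

potassium (acetylacetonato)tetrahydroxoruthenate(III)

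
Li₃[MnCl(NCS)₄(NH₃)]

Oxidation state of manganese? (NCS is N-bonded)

+2

3 lithium outside the brackets (+1 each) → the complex ion is 3−.
Ligand charges: 1×Cl = -1; 4×NCS = -4; 1×NH3 neutral; sum -5.
Mn + (-5) = 3− ⇒ Mn is +2.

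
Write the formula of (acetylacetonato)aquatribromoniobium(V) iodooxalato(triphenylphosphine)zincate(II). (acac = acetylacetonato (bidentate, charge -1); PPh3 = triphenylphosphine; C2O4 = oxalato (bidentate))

[Nb(acac)Br3(H2O)][Zn(C2O4)I(PPh3)]

Cation [Nb…]: ligand charges -4, Nb(V) ⇒ ion charge 1+.
Anion [Zn…]: ligand charges -3, Zn(II) ⇒ ion charge 1−.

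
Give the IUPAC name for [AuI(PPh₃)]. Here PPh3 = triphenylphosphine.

There is no counter-ion, so the complex is neutral overall.
Ligand charges: 1×triphenylphosphine (neutral), 1×iodo (-1 each); total -1. So Au + (-1) = 0, giving Au = +1.
Ligands are named alphabetically: iodo before triphenylphosphine.

iodo(triphenylphosphine)gold(I)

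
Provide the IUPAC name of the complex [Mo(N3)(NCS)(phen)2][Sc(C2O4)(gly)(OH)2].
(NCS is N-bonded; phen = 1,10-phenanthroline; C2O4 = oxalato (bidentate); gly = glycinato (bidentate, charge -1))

Both ions are complex: the cation is named first with the plain metal name, the anion second with the -ate form; each ion's ligands are alphabetised independently.
Scandium is always +3 in its complexes; the anion's ligand charges sum to -5, so the complex anion is 2−.
A 1:1 salt means the cation carries the equal and opposite charge, 2+.
Cation: ligand charges sum to -2; for the ion to be 2+, Mo = +4.

azidoisothiocyanatobis(1,10-phenanthroline)molybdenum(IV) (glycinato)dihydroxooxalatoscandate(III)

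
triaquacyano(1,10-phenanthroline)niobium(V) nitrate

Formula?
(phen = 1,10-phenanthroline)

Ligands: 1 cyano (CN, -1), 3 aqua (H2O, neutral), 1 1,10-phenanthroline (phen, neutral). Ligand charge sum = -1.
Charge balance with nitrate (-1) requires 1 complex ion per 4 nitrate.

[Nb(CN)(H2O)3(phen)](NO3)4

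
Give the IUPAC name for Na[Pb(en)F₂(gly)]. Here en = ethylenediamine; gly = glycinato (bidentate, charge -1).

sodium (ethylenediamine)difluoro(glycinato)plumbate(II)

The 1 sodium counter-ion carries a total charge of +1, so each complex ion is 1−.
Ligand charges: 2×fluoro (-1 each), 1×ethylenediamine (neutral), 1×glycinato (-1 each); total -3. So Pb + (-3) = 1−, giving Pb = +2.
The complex ion is anionic, so lead takes the -ate form plumbate(II).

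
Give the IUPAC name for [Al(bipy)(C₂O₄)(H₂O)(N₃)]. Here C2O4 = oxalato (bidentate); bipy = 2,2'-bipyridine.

aquaazido(2,2'-bipyridine)oxalatoaluminium(III)

There is no counter-ion, so the complex is neutral overall.
Ligand charges: 1×oxalato (-2 each), 1×azido (-1 each), 1×2,2'-bipyridine (neutral), 1×aqua (neutral); total -3. So Al + (-3) = 0, giving Al = +3.
Ligands are named alphabetically: aqua before azido before bipyridine before oxalato.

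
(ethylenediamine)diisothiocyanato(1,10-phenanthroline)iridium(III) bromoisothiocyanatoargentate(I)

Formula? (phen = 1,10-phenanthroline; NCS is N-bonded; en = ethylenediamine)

Cation [Ir…]: ligand charges -2, Ir(III) ⇒ ion charge 1+.
Anion [Ag…]: ligand charges -2, Ag(I) ⇒ ion charge 1−.
One 1+ cation balances one 1− anion.

[Ir(en)(NCS)2(phen)][AgBr(NCS)]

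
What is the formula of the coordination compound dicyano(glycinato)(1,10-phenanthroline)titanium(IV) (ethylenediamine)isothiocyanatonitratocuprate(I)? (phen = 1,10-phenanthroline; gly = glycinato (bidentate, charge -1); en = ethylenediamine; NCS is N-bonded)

Cation [Ti…]: ligand charges -3, Ti(IV) ⇒ ion charge 1+.
Anion [Cu…]: ligand charges -2, Cu(I) ⇒ ion charge 1−.
One 1+ cation balances one 1− anion.

[Ti(CN)2(gly)(phen)][Cu(en)(NCS)(NO3)]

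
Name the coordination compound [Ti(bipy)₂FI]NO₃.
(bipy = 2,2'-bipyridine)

The 1 nitrate counter-ion carries a total charge of -1, so each complex ion is 1+.
Ligand charges: 1×iodo (-1 each), 2×2,2'-bipyridine (neutral), 1×fluoro (-1 each); total -2. So Ti + (-2) = 1+, giving Ti = +3.
Ligands are named alphabetically: bipyridine before fluoro before iodo.

bis(2,2'-bipyridine)fluoroiodotitanium(III) nitrate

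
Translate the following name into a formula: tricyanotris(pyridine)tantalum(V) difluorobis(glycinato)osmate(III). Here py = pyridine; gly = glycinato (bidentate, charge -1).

[Ta(CN)3(py)3][OsF2(gly)2]2

Cation [Ta…]: ligand charges -3, Ta(V) ⇒ ion charge 2+.
Anion [Os…]: ligand charges -4, Os(III) ⇒ ion charge 1−.
One 2+ cation requires 2 of the 1− anion.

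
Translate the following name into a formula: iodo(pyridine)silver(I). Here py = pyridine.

Ligands: 1 iodo (I, -1), 1 pyridine (py, neutral). Ligand charge sum = -1.
With Ag in oxidation state +1, the complex ion is [Ag...].

[AgI(py)]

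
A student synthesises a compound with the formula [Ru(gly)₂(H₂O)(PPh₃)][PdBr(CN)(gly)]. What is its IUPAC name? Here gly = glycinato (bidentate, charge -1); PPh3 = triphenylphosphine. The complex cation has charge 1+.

Both ions are complex: the cation is named first with the plain metal name, the anion second with the -ate form; each ion's ligands are alphabetised independently.
The complex cation is given as 1+; its ligand charges sum to -2, so Ru = +3.
A 1:1 salt means the anion carries the equal and opposite charge, 1−.
Anion: ligand charges sum to -3; for the ion to be 1−, Pd = +2.

aquabis(glycinato)(triphenylphosphine)ruthenium(III) bromocyano(glycinato)palladate(II)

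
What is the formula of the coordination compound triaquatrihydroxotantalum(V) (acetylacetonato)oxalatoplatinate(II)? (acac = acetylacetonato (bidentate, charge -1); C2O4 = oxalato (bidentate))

[Ta(H2O)3(OH)3][Pt(acac)(C2O4)]2

Cation [Ta…]: ligand charges -3, Ta(V) ⇒ ion charge 2+.
Anion [Pt…]: ligand charges -3, Pt(II) ⇒ ion charge 1−.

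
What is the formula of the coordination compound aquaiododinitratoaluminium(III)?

Ligands: 2 nitrato (NO3, -1), 1 aqua (H2O, neutral), 1 iodo (I, -1). Ligand charge sum = -3.
With Al in oxidation state +3, the complex ion is [Al...].

[Al(H2O)I(NO3)2]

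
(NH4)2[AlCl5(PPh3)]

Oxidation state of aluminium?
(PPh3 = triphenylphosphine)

2 ammonium outside the brackets (+1 each) → the complex ion is 2−.
Ligand charges: 1×PPh3 neutral; 5×Cl = -5; sum -5.
Al + (-5) = 2− ⇒ Al is +3.

+3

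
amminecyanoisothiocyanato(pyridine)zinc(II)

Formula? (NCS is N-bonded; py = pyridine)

[Zn(CN)(NCS)(NH3)(py)]

Ligands: 1 isothiocyanato (NCS, -1), 1 ammine (NH3, neutral), 1 pyridine (py, neutral), 1 cyano (CN, -1). Ligand charge sum = -2.
With Zn in oxidation state +2, the complex ion is [Zn...].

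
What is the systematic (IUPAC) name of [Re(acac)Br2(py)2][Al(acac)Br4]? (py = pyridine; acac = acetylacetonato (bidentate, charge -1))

Aluminium is always +3 in its complexes; the anion's ligand charges sum to -5, so the complex anion is 2−.
A 1:1 salt means the cation carries the equal and opposite charge, 2+.
Cation: ligand charges sum to -3; for the ion to be 2+, Re = +5.

(acetylacetonato)dibromobis(pyridine)rhenium(V) (acetylacetonato)tetrabromoaluminate(III)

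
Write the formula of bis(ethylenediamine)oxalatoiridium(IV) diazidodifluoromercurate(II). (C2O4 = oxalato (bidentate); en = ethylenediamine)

Cation [Ir…]: ligand charges -2, Ir(IV) ⇒ ion charge 2+.
Anion [Hg…]: ligand charges -4, Hg(II) ⇒ ion charge 2−.

[Ir(C2O4)(en)2][HgF2(N3)2]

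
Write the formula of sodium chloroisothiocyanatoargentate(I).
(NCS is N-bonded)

Na[AgCl(NCS)]

Ligands: 1 chloro (Cl, -1), 1 isothiocyanato (NCS, -1). Ligand charge sum = -2.
With Ag in oxidation state +1, the complex ion is [Ag...]^1−.
Charge balance with sodium (+1) requires 1 complex ion per 1 sodium.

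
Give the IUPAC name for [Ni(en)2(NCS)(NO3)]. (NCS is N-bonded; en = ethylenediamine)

There is no counter-ion, so the complex is neutral overall.
Ligand charges: 1×nitrato (-1 each), 1×isothiocyanato (-1 each), 2×ethylenediamine (neutral); total -2. So Ni + (-2) = 0, giving Ni = +2.
Ligands are named alphabetically: ethylenediamine before isothiocyanato before nitrato.

bis(ethylenediamine)isothiocyanatonitratonickel(II)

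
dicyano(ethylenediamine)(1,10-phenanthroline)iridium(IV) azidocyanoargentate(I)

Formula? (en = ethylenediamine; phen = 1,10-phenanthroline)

[Ir(CN)2(en)(phen)][Ag(CN)(N3)]2

Cation [Ir…]: ligand charges -2, Ir(IV) ⇒ ion charge 2+.
Anion [Ag…]: ligand charges -2, Ag(I) ⇒ ion charge 1−.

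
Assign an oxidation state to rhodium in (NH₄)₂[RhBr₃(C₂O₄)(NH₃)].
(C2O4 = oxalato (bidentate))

2 ammonium outside the brackets (+1 each) → the complex ion is 2−.
Ligand charges: 1×NH3 neutral; 3×Br = -3; 1×C2O4 = -2; sum -5.
Rh + (-5) = 2− ⇒ Rh is +3.

+3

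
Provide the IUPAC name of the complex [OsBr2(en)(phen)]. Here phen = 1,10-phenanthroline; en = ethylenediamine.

dibromo(ethylenediamine)(1,10-phenanthroline)osmium(II)

There is no counter-ion, so the complex is neutral overall.
Ligand charges: 1×1,10-phenanthroline (neutral), 1×ethylenediamine (neutral), 2×bromo (-1 each); total -2. So Os + (-2) = 0, giving Os = +2.
Ligands are named alphabetically: bromo before ethylenediamine before phenanthroline.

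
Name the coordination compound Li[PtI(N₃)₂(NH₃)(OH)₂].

lithium amminediazidodihydroxoiodoplatinate(IV)

The 1 lithium counter-ion carries a total charge of +1, so each complex ion is 1−.
Ligand charges: 1×ammine (neutral), 2×azido (-1 each), 1×iodo (-1 each), 2×hydroxo (-1 each); total -5. So Pt + (-5) = 1−, giving Pt = +4.
The complex ion is anionic, so platinum takes the -ate form platinate(IV).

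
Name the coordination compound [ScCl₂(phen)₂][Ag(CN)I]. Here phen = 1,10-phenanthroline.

Both ions are complex: the cation is named first with the plain metal name, the anion second with the -ate form; each ion's ligands are alphabetised independently.
Scandium is always +3 in its complexes; the cation's ligand charges sum to -2, so the complex cation is 1+.
A 1:1 salt means the anion carries the equal and opposite charge, 1−.
Anion: ligand charges sum to -2; for the ion to be 1−, Ag = +1.

dichlorobis(1,10-phenanthroline)scandium(III) cyanoiodoargentate(I)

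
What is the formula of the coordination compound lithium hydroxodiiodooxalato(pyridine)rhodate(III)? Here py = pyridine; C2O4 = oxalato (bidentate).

Ligands: 1 pyridine (py, neutral), 1 hydroxo (OH, -1), 2 iodo (I, -1), 1 oxalato (C2O4, -2). Ligand charge sum = -5.
Charge balance with lithium (+1) requires 1 complex ion per 2 lithium.

Li2[Rh(C2O4)I2(OH)(py)]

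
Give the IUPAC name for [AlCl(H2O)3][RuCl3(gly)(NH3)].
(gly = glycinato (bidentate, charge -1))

triaquachloroaluminium(III) amminetrichloro(glycinato)ruthenate(II)

Both ions are complex: the cation is named first with the plain metal name, the anion second with the -ate form; each ion's ligands are alphabetised independently.
Aluminium is always +3 in its complexes; the cation's ligand charges sum to -1, so the complex cation is 2+.
A 1:1 salt means the anion carries the equal and opposite charge, 2−.
Anion: ligand charges sum to -4; for the ion to be 2−, Ru = +2.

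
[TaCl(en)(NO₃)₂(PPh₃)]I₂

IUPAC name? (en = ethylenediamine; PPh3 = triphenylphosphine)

chloro(ethylenediamine)dinitrato(triphenylphosphine)tantalum(V) iodide

The 2 iodide counter-ions carry a total charge of -2, so each complex ion is 2+.
Ligand charges: 2×nitrato (-1 each), 1×ethylenediamine (neutral), 1×chloro (-1 each), 1×triphenylphosphine (neutral); total -3. So Ta + (-3) = 2+, giving Ta = +5.
Ligands are named alphabetically: chloro before ethylenediamine before nitrato before triphenylphosphine.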